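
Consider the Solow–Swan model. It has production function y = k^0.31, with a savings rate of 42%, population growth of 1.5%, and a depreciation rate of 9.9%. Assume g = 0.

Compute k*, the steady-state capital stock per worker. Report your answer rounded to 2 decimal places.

At the steady state, Δk = 0, so s·k^α = (n + δ)·k.
Rearranging, k^(1−α) = s / (n + δ).
k^0.69 = 0.42 / (0.015 + 0.099) = 0.42 / 0.114 = 3.6842
k* = 3.6842^(1/0.69) ≈ 6.6189

k* ≈ 6.62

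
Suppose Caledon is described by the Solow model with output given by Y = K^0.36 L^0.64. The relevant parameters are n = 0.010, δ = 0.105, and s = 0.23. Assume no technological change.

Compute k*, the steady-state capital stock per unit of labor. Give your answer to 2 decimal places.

k* = 2.95

In steady state, investment equals break-even investment: s·k^α = (n + δ)·k.
Rearranging, k^(1−α) = s / (n + δ).
k^0.64 = 0.23 / (0.010 + 0.105) = 0.23 / 0.115 = 2.0000
k* = 2.0000^(1/0.64) ≈ 2.9537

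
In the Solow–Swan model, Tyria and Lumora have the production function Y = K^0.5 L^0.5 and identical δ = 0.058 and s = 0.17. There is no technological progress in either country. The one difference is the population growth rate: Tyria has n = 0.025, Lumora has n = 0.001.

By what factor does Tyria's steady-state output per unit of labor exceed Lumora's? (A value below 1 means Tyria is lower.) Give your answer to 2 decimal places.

Steady-state y* = [s/(n + δ)]^(α/(1−α)), so the ratio is [ (s_T/(n + δ)_T) / (s_L/(n + δ)_L) ]^1.
s_T/(n + δ)_T = 0.17/0.083 = 2.0482; s_L/(n + δ)_L = 0.17/0.059 = 2.8814.
Ratio = (2.0482/2.8814)^1 = 0.7108^1 ≈ 0.7108

y*_T / y*_L ≈ 0.71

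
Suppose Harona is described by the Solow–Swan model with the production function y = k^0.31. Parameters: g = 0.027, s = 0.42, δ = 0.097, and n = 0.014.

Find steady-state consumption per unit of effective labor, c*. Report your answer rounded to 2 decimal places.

c* = 0.96

At the steady state, Δk = 0, so s·k^α = (n + g + δ)·k.
Dividing both sides by k: k^(1−α) = s / (n + g + δ).
k^0.69 = 0.42 / (0.014 + 0.027 + 0.097) = 0.42 / 0.138 = 3.0435
k* = 3.0435^(1/0.69) ≈ 5.0181
y* = (k*)^α = 5.0181^0.31 ≈ 1.6488
c* = (1 − s)·y* = (1 − 0.42) × 1.6488 ≈ 0.9563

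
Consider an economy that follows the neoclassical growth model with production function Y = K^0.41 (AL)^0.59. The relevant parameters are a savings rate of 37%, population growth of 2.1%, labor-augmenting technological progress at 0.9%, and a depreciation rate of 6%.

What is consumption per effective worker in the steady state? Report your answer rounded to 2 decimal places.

c* = 1.68

Steady state requires s·f(k) = (n + g + δ)·k, i.e. s·k^α = (n + g + δ)·k.
Dividing both sides by k: k^(1−α) = s / (n + g + δ).
k^0.59 = 0.37 / (0.021 + 0.009 + 0.060) = 0.37 / 0.090 = 4.1111
k* = 4.1111^(1/0.59) ≈ 10.9801
y* = (k*)^α = 10.9801^0.41 ≈ 2.6708
c* = (1 − s)·y* = (1 − 0.37) × 2.6708 ≈ 1.6826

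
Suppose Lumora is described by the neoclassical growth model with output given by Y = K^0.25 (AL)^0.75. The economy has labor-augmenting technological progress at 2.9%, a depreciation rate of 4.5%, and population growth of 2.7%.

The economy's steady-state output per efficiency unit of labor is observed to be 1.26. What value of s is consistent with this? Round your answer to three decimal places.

s ≈ 0.202

Steady state requires s·f(k) = (n + g + δ)·k, i.e. s·k^α = (n + g + δ)·k.
Since y* = [s/(n + g + δ)]^(α/(1−α)), we have s/(n + g + δ) = (y*)^((1−α)/α) = 1.26^3 = 2.0004.
Therefore s = 2.0004 × (n + g + δ) = 2.0004 × 0.101 = 0.2020.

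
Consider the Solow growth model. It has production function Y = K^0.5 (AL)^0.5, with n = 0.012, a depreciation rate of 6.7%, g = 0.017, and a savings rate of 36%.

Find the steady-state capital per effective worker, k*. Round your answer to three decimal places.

k* = 14.063

In steady state, investment equals break-even investment: s·k^α = (n + g + δ)·k.
Rearranging, k^(1−α) = s / (n + g + δ).
k^0.5 = 0.36 / (0.012 + 0.017 + 0.067) = 0.36 / 0.096 = 3.7500
k* = 3.7500^(1/0.5) ≈ 14.0625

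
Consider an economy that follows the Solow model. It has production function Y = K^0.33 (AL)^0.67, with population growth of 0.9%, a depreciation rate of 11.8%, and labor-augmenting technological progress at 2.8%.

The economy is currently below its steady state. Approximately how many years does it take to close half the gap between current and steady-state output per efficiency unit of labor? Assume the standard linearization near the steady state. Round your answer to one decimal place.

Near the steady state the convergence rate is λ = (1 − α)(n + g + δ).
λ = (1 − 0.33) × 0.155 = 0.67 × 0.155 = 0.10385
Half-life = ln 2 / λ = 0.6931 / 0.10385 ≈ 6.67 years

t_½ ≈ 6.7 years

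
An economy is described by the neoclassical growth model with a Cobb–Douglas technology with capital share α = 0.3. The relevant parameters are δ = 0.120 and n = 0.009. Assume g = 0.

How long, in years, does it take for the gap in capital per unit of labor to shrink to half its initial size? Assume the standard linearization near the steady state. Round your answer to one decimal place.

Near the steady state the convergence rate is λ = (1 − α)(n + δ).
λ = (1 − 0.3) × 0.129 = 0.7 × 0.129 = 0.0903
Half-life = ln 2 / λ = 0.6931 / 0.0903 ≈ 7.68 years

half-life ≈ 7.7 years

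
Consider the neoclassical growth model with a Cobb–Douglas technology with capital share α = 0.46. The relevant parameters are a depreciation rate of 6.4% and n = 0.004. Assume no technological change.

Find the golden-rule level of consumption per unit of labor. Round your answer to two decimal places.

c_gold ≈ 2.75

At the golden rule, f'(k) = n + δ, so α·k^(α−1) = n + δ and k_gold = (α/(n + δ))^(1/(1−α)).
k_gold = (0.46/0.068)^(1/0.54) = 6.7647^1.8519 ≈ 34.4776
c_gold = f(k_gold) − (n + δ)·k_gold = 5.0964 − 0.068×34.4776 ≈ 2.7519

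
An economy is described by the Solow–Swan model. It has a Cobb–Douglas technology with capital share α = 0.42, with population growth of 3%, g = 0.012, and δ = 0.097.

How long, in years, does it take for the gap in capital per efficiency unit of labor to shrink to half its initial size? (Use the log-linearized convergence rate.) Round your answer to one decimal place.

Near the steady state the convergence rate is λ = (1 − α)(n + g + δ).
λ = (1 − 0.42) × 0.139 = 0.58 × 0.139 = 0.08062
Half-life = ln 2 / λ = 0.6931 / 0.08062 ≈ 8.60 years

about 8.6 years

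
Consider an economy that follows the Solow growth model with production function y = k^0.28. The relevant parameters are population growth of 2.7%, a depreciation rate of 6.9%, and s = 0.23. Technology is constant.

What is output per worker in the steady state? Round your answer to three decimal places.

At the steady state, Δk = 0, so s·k^α = (n + δ)·k.
Dividing both sides by k: k^(1−α) = s / (n + δ).
k^0.72 = 0.23 / (0.027 + 0.069) = 0.23 / 0.096 = 2.3958
k* = 2.3958^(1/0.72) ≈ 3.3652
y* = (k*)^α = 3.3652^0.28 ≈ 1.4046

y* ≈ 1.405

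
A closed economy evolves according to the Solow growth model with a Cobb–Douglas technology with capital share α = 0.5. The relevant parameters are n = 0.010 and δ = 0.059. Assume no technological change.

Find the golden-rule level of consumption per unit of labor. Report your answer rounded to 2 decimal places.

c_gold ≈ 3.62

At the golden rule, f'(k) = n + δ, so α·k^(α−1) = n + δ and k_gold = (α/(n + δ))^(1/(1−α)).
k_gold = (0.5/0.069)^(1/0.5) = 7.2464^2 ≈ 52.5103
c_gold = f(k_gold) − (n + δ)·k_gold = 7.2464 − 0.069×52.5103 ≈ 3.6232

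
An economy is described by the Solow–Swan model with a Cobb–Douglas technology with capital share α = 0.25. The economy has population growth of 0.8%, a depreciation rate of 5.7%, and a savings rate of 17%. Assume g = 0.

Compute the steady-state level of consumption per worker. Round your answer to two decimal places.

c* = 1.14

Steady state requires s·f(k) = (n + δ)·k, i.e. s·k^α = (n + δ)·k.
Dividing both sides by k: k^(1−α) = s / (n + δ).
k^0.75 = 0.17 / (0.008 + 0.057) = 0.17 / 0.065 = 2.6154
k* = 2.6154^(1/0.75) ≈ 3.6034
y* = (k*)^α = 3.6034^0.25 ≈ 1.3778
c* = (1 − s)·y* = (1 − 0.17) × 1.3778 ≈ 1.1436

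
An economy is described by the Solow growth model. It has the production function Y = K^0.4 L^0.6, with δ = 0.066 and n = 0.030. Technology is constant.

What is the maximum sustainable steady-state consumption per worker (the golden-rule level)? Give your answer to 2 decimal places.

c_gold ≈ 1.55

At the golden rule, f'(k) = n + δ, so α·k^(α−1) = n + δ and k_gold = (α/(n + δ))^(1/(1−α)).
k_gold = (0.4/0.096)^(1/0.6) = 4.1667^1.6667 ≈ 10.7897
c_gold = f(k_gold) − (n + δ)·k_gold = 2.5894 − 0.096×10.7897 ≈ 1.5536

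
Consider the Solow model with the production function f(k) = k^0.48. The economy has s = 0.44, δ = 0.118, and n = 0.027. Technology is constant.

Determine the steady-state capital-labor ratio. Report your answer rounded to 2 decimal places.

Steady state requires s·f(k) = (n + δ)·k, i.e. s·k^α = (n + δ)·k.
Dividing both sides by k: k^(1−α) = s / (n + δ).
k^0.52 = 0.44 / (0.027 + 0.118) = 0.44 / 0.145 = 3.0345
k* = 3.0345^(1/0.52) ≈ 8.4546

k* = 8.45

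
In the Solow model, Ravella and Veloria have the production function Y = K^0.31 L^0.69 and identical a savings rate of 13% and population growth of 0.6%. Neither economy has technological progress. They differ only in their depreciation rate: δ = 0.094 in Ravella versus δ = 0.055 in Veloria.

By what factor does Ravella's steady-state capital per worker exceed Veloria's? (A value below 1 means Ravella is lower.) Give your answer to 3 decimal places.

k*_R / k*_V ≈ 0.489

Steady-state k* = [s/(n + δ)]^(1/(1−α)), so the ratio is [ (s_R/(n + δ)_R) / (s_V/(n + δ)_V) ]^1.4493.
s_R/(n + δ)_R = 0.13/0.100 = 1.3000; s_V/(n + δ)_V = 0.13/0.061 = 2.1311.
Ratio = (1.3000/2.1311)^1.4493 = 0.6100^1.4493 ≈ 0.4885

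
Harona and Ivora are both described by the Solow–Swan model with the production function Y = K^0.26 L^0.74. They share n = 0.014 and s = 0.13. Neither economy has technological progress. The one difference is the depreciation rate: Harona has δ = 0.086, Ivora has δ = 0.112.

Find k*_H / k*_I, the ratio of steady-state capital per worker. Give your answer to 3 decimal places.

Steady-state k* = [s/(n + δ)]^(1/(1−α)), so the ratio is [ (s_H/(n + δ)_H) / (s_I/(n + δ)_I) ]^1.3514.
s_H/(n + δ)_H = 0.13/0.100 = 1.3000; s_I/(n + δ)_I = 0.13/0.126 = 1.0317.
Ratio = (1.3000/1.0317)^1.3514 = 1.2601^1.3514 ≈ 1.3667

ratio ≈ 1.367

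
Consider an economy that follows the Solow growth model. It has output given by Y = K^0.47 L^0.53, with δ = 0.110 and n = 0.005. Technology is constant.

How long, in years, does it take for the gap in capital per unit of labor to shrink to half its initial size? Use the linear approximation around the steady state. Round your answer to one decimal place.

Near the steady state the convergence rate is λ = (1 − α)(n + δ).
λ = (1 − 0.47) × 0.115 = 0.53 × 0.115 = 0.06095
Half-life = ln 2 / λ = 0.6931 / 0.06095 ≈ 11.37 years

about 11.4 years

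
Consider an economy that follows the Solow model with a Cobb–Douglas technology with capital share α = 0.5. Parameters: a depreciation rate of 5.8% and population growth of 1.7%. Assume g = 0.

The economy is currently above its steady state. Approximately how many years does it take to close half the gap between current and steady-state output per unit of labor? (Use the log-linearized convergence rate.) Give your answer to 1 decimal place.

about 18.5 years

Near the steady state the convergence rate is λ = (1 − α)(n + δ).
λ = (1 − 0.5) × 0.075 = 0.5 × 0.075 = 0.0375
Half-life = ln 2 / λ = 0.6931 / 0.0375 ≈ 18.48 years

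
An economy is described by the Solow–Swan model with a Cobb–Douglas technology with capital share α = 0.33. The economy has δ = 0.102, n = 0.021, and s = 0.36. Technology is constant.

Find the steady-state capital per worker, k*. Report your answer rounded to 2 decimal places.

k* ≈ 4.97

Steady state requires s·f(k) = (n + δ)·k, i.e. s·k^α = (n + δ)·k.
Dividing both sides by k: k^(1−α) = s / (n + δ).
k^0.67 = 0.36 / (0.021 + 0.102) = 0.36 / 0.123 = 2.9268
k* = 2.9268^(1/0.67) ≈ 4.9672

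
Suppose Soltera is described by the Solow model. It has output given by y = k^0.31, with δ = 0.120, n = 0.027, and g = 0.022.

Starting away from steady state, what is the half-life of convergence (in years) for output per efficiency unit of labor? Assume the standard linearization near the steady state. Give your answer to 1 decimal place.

t_½ ≈ 5.9 years

Near the steady state the convergence rate is λ = (1 − α)(n + g + δ).
λ = (1 − 0.31) × 0.169 = 0.69 × 0.169 = 0.11661
Half-life = ln 2 / λ = 0.6931 / 0.11661 ≈ 5.94 years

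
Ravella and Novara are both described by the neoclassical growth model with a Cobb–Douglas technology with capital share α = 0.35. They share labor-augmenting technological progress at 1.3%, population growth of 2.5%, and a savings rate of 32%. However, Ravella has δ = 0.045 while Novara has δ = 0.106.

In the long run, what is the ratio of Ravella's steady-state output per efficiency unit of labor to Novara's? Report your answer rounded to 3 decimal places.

Steady-state y* = [s/(n + g + δ)]^(α/(1−α)), so the ratio is [ (s_R/(n + g + δ)_R) / (s_N/(n + g + δ)_N) ]^0.5385.
s_R/(n + g + δ)_R = 0.32/0.083 = 3.8554; s_N/(n + g + δ)_N = 0.32/0.144 = 2.2222.
Ratio = (3.8554/2.2222)^0.5385 = 1.7349^0.5385 ≈ 1.3454

ratio ≈ 1.345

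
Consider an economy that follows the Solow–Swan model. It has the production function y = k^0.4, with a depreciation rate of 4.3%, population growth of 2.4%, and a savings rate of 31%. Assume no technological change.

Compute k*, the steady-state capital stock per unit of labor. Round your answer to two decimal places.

At the steady state, Δk = 0, so s·k^α = (n + δ)·k.
Rearranging, k^(1−α) = s / (n + δ).
k^0.6 = 0.31 / (0.024 + 0.043) = 0.31 / 0.067 = 4.6269
k* = 4.6269^(1/0.6) ≈ 12.8474

k* ≈ 12.85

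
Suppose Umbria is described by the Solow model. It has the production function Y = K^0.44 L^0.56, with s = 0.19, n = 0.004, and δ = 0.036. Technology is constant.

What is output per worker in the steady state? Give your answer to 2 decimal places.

In steady state, investment equals break-even investment: s·k^α = (n + δ)·k.
Rearranging, k^(1−α) = s / (n + δ).
k^0.56 = 0.19 / (0.004 + 0.036) = 0.19 / 0.040 = 4.7500
k* = 4.7500^(1/0.56) ≈ 16.1578
y* = (k*)^α = 16.1578^0.44 ≈ 3.4016

y* ≈ 3.40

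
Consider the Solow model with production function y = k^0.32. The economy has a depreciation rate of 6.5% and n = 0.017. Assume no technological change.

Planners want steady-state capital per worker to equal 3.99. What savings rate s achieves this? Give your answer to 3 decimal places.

In steady state, investment equals break-even investment: s·k^α = (n + δ)·k.
So s / (n + δ) = (k*)^(1−α) = 3.99^0.68 = 2.5625.
Therefore s = 2.5625 × (n + δ) = 2.5625 × 0.082 = 0.2101.

s ≈ 0.210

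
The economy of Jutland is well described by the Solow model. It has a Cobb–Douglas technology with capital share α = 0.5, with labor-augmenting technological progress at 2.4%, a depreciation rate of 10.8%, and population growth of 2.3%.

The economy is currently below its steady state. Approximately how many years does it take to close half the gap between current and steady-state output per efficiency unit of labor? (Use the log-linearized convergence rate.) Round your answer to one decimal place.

about 8.9 years

Near the steady state the convergence rate is λ = (1 − α)(n + g + δ).
λ = (1 − 0.5) × 0.155 = 0.5 × 0.155 = 0.0775
Half-life = ln 2 / λ = 0.6931 / 0.0775 ≈ 8.94 years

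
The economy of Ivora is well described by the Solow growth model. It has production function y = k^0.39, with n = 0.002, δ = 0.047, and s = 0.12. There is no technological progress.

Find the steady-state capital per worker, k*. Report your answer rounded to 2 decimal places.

Steady state requires s·f(k) = (n + δ)·k, i.e. s·k^α = (n + δ)·k.
Dividing both sides by k: k^(1−α) = s / (n + δ).
k^0.61 = 0.12 / (0.002 + 0.047) = 0.12 / 0.049 = 2.4490
k* = 2.4490^(1/0.61) ≈ 4.3420

k* ≈ 4.34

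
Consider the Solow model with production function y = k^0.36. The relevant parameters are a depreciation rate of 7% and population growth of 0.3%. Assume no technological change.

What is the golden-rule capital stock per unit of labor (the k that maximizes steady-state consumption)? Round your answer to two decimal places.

k_gold ≈ 12.10

The golden rule sets f'(k) = n + δ, i.e. α·k^(α−1) = n + δ.
So k^(1−α) = α / (n + δ) = 0.36 / 0.073 = 4.9315.
k_gold = 4.9315^(1/0.64) ≈ 12.0998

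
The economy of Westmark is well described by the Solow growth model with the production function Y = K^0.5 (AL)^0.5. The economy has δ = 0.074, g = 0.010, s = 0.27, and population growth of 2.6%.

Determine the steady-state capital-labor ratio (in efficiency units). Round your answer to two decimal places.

In steady state, investment equals break-even investment: s·k^α = (n + g + δ)·k.
Dividing both sides by k: k^(1−α) = s / (n + g + δ).
k^0.5 = 0.27 / (0.026 + 0.010 + 0.074) = 0.27 / 0.110 = 2.4545
k* = 2.4545^(1/0.5) ≈ 6.0246

k* = 6.02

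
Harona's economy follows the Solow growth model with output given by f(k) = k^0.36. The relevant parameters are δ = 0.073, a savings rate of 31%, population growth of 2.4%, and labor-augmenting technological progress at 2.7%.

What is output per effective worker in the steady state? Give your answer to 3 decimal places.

In steady state, investment equals break-even investment: s·k^α = (n + g + δ)·k.
Dividing both sides by k: k^(1−α) = s / (n + g + δ).
k^0.64 = 0.31 / (0.024 + 0.027 + 0.073) = 0.31 / 0.124 = 2.5000
k* = 2.5000^(1/0.64) ≈ 4.1858
y* = (k*)^α = 4.1858^0.36 ≈ 1.6743

y* ≈ 1.674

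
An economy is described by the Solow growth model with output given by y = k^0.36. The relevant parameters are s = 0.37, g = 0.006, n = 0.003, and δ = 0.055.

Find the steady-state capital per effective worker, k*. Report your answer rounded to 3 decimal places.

k* = 15.512

At the steady state, Δk = 0, so s·k^α = (n + g + δ)·k.
Rearranging, k^(1−α) = s / (n + g + δ).
k^0.64 = 0.37 / (0.003 + 0.006 + 0.055) = 0.37 / 0.064 = 5.7813
k* = 5.7813^(1/0.64) ≈ 15.5119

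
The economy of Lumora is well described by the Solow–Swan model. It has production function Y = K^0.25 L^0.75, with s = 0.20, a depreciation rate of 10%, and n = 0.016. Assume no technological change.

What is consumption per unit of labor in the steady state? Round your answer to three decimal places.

c* = 0.959

Steady state requires s·f(k) = (n + δ)·k, i.e. s·k^α = (n + δ)·k.
Dividing both sides by k: k^(1−α) = s / (n + δ).
k^0.75 = 0.20 / (0.016 + 0.100) = 0.20 / 0.116 = 1.7241
k* = 1.7241^(1/0.75) ≈ 2.0674
y* = (k*)^α = 2.0674^0.25 ≈ 1.1991
c* = (1 − s)·y* = (1 − 0.20) × 1.1991 ≈ 0.9593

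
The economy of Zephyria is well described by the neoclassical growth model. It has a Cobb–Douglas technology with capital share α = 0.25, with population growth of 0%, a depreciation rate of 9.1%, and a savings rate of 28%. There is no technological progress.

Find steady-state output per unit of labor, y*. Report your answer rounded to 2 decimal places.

y* ≈ 1.45

In steady state, investment equals break-even investment: s·k^α = (n + δ)·k.
Rearranging, k^(1−α) = s / (n + δ).
k^0.75 = 0.28 / (0.000 + 0.091) = 0.28 / 0.091 = 3.0769
k* = 3.0769^(1/0.75) ≈ 4.4753
y* = (k*)^α = 4.4753^0.25 ≈ 1.4545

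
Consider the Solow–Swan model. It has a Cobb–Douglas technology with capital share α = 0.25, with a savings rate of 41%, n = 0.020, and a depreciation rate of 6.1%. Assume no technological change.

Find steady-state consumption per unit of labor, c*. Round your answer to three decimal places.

c* ≈ 1.013

Steady state requires s·f(k) = (n + δ)·k, i.e. s·k^α = (n + δ)·k.
Dividing both sides by k: k^(1−α) = s / (n + δ).
k^0.75 = 0.41 / (0.020 + 0.061) = 0.41 / 0.081 = 5.0617
k* = 5.0617^(1/0.75) ≈ 8.6908
y* = (k*)^α = 8.6908^0.25 ≈ 1.7170
c* = (1 − s)·y* = (1 − 0.41) × 1.7170 ≈ 1.0130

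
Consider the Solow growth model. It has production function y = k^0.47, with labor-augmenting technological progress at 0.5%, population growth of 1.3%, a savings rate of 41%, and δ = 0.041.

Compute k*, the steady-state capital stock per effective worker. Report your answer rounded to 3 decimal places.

k* ≈ 38.775

In steady state, investment equals break-even investment: s·k^α = (n + g + δ)·k.
Rearranging, k^(1−α) = s / (n + g + δ).
k^0.53 = 0.41 / (0.013 + 0.005 + 0.041) = 0.41 / 0.059 = 6.9492
k* = 6.9492^(1/0.53) ≈ 38.7754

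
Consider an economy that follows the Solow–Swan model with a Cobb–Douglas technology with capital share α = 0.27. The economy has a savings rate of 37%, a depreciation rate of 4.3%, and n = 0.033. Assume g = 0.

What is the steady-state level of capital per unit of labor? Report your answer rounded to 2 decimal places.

k* = 8.74

Steady state requires s·f(k) = (n + δ)·k, i.e. s·k^α = (n + δ)·k.
Rearranging, k^(1−α) = s / (n + δ).
k^0.73 = 0.37 / (0.033 + 0.043) = 0.37 / 0.076 = 4.8684
k* = 4.8684^(1/0.73) ≈ 8.7423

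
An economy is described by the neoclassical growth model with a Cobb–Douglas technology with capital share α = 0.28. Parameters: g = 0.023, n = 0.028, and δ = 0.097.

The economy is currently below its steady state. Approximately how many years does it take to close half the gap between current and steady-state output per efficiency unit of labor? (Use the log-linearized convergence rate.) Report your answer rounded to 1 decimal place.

half-life ≈ 6.5 years

Near the steady state the convergence rate is λ = (1 − α)(n + g + δ).
λ = (1 − 0.28) × 0.148 = 0.72 × 0.148 = 0.10656
Half-life = ln 2 / λ = 0.6931 / 0.10656 ≈ 6.50 years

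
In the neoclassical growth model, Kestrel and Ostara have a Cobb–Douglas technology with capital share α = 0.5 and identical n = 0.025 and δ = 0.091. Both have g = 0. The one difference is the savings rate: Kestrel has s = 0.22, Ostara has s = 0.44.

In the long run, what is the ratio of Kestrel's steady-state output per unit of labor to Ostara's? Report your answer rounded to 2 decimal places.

ratio ≈ 0.50

Steady-state y* = [s/(n + δ)]^(α/(1−α)), so the ratio is [ (s_K/(n + δ)_K) / (s_O/(n + δ)_O) ]^1.
s_K/(n + δ)_K = 0.22/0.116 = 1.8966; s_O/(n + δ)_O = 0.44/0.116 = 3.7931.
Ratio = (1.8966/3.7931)^1 = 0.5000^1 ≈ 0.5000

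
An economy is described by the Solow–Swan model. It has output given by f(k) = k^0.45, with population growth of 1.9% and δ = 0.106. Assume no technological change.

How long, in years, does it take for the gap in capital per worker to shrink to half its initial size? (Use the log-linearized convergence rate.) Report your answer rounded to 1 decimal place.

Near the steady state the convergence rate is λ = (1 − α)(n + δ).
λ = (1 − 0.45) × 0.125 = 0.55 × 0.125 = 0.06875
Half-life = ln 2 / λ = 0.6931 / 0.06875 ≈ 10.08 years

t_½ ≈ 10.1 years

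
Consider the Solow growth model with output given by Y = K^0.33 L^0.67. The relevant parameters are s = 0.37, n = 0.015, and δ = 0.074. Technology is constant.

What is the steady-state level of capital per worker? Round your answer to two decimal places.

In steady state, investment equals break-even investment: s·k^α = (n + δ)·k.
Dividing both sides by k: k^(1−α) = s / (n + δ).
k^0.67 = 0.37 / (0.015 + 0.074) = 0.37 / 0.089 = 4.1573
k* = 4.1573^(1/0.67) ≈ 8.3869

k* ≈ 8.39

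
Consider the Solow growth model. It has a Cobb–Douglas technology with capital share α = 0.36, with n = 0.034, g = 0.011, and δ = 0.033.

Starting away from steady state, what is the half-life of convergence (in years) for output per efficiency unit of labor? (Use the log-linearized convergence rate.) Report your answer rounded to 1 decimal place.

half-life ≈ 13.9 years

Near the steady state the convergence rate is λ = (1 − α)(n + g + δ).
λ = (1 − 0.36) × 0.078 = 0.64 × 0.078 = 0.04992
Half-life = ln 2 / λ = 0.6931 / 0.04992 ≈ 13.88 years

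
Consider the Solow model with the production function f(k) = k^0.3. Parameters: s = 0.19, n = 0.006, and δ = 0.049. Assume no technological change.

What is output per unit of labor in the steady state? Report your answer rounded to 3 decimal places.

In steady state, investment equals break-even investment: s·k^α = (n + δ)·k.
Dividing both sides by k: k^(1−α) = s / (n + δ).
k^0.7 = 0.19 / (0.006 + 0.049) = 0.19 / 0.055 = 3.4545
k* = 3.4545^(1/0.7) ≈ 5.8765
y* = (k*)^α = 5.8765^0.3 ≈ 1.7011

y* = 1.701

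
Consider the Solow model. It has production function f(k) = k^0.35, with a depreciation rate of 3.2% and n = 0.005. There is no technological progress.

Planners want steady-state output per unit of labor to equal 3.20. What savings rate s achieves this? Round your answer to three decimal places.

In steady state, investment equals break-even investment: s·k^α = (n + δ)·k.
Since y* = [s/(n + δ)]^(α/(1−α)), we have s/(n + δ) = (y*)^((1−α)/α) = 3.20^1.8571 = 8.6719.
Therefore s = 8.6719 × (n + δ) = 8.6719 × 0.037 = 0.3209.

s ≈ 0.321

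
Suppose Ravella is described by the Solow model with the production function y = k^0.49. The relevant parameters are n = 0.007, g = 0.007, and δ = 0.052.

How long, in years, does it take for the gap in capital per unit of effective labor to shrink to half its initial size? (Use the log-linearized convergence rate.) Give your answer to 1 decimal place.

t_½ ≈ 20.6 years

Near the steady state the convergence rate is λ = (1 − α)(n + g + δ).
λ = (1 − 0.49) × 0.066 = 0.51 × 0.066 = 0.03366
Half-life = ln 2 / λ = 0.6931 / 0.03366 ≈ 20.59 years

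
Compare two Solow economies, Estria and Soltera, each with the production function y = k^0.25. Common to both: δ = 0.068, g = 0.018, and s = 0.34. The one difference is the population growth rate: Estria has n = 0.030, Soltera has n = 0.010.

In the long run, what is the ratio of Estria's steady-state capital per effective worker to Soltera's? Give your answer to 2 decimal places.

Steady-state k* = [s/(n + g + δ)]^(1/(1−α)), so the ratio is [ (s_E/(n + g + δ)_E) / (s_S/(n + g + δ)_S) ]^1.3333.
s_E/(n + g + δ)_E = 0.34/0.116 = 2.9310; s_S/(n + g + δ)_S = 0.34/0.096 = 3.5417.
Ratio = (2.9310/3.5417)^1.3333 = 0.8276^1.3333 ≈ 0.7770

ratio ≈ 0.78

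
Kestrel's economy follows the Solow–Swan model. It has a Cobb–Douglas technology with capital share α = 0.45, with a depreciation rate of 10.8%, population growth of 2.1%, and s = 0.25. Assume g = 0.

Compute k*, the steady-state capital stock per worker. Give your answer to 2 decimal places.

k* ≈ 3.33

Steady state requires s·f(k) = (n + δ)·k, i.e. s·k^α = (n + δ)·k.
Rearranging, k^(1−α) = s / (n + δ).
k^0.55 = 0.25 / (0.021 + 0.108) = 0.25 / 0.129 = 1.9380
k* = 1.9380^(1/0.55) ≈ 3.3301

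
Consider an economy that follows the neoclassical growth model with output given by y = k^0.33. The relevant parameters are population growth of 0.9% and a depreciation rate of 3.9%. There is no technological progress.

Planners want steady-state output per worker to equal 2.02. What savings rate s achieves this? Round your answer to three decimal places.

In steady state, investment equals break-even investment: s·k^α = (n + δ)·k.
Since y* = [s/(n + δ)]^(α/(1−α)), we have s/(n + δ) = (y*)^((1−α)/α) = 2.02^2.0303 = 4.1683.
Therefore s = 4.1683 × (n + δ) = 4.1683 × 0.048 = 0.2001.

s ≈ 0.200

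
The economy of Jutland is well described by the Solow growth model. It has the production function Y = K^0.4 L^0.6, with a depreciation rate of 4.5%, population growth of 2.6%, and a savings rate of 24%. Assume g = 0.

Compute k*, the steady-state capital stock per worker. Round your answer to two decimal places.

At the steady state, Δk = 0, so s·k^α = (n + δ)·k.
Dividing both sides by k: k^(1−α) = s / (n + δ).
k^0.6 = 0.24 / (0.026 + 0.045) = 0.24 / 0.071 = 3.3803
k* = 3.3803^(1/0.6) ≈ 7.6136

k* = 7.61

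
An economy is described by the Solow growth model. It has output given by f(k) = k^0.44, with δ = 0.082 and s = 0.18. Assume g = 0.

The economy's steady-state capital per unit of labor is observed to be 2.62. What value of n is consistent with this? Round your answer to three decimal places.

n ≈ 0.023

Steady state requires s·f(k) = (n + δ)·k, i.e. s·k^α = (n + δ)·k.
So s / (n + δ) = (k*)^(1−α) = 2.62^0.56 = 1.7149.
Therefore n + δ = s / 1.7149 = 0.18 / 1.7149 = 0.1050, so n = 0.1050 − 0.082 = 0.0230.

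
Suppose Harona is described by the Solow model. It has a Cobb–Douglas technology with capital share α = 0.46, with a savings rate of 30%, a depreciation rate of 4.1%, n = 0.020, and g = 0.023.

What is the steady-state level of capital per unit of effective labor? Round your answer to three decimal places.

Steady state requires s·f(k) = (n + g + δ)·k, i.e. s·k^α = (n + g + δ)·k.
Dividing both sides by k: k^(1−α) = s / (n + g + δ).
k^0.54 = 0.30 / (0.020 + 0.023 + 0.041) = 0.30 / 0.084 = 3.5714
k* = 3.5714^(1/0.54) ≈ 10.5627

k* ≈ 10.563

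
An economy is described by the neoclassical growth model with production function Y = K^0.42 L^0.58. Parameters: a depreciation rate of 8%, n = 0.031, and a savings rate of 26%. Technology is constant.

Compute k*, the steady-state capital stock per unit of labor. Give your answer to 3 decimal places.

k* = 4.338

In steady state, investment equals break-even investment: s·k^α = (n + δ)·k.
Rearranging, k^(1−α) = s / (n + δ).
k^0.58 = 0.26 / (0.031 + 0.080) = 0.26 / 0.111 = 2.3423
k* = 2.3423^(1/0.58) ≈ 4.3383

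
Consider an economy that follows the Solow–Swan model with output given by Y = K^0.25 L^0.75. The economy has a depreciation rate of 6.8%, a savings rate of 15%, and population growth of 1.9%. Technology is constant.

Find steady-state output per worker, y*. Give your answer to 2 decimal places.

At the steady state, Δk = 0, so s·k^α = (n + δ)·k.
Rearranging, k^(1−α) = s / (n + δ).
k^0.75 = 0.15 / (0.019 + 0.068) = 0.15 / 0.087 = 1.7241
k* = 1.7241^(1/0.75) ≈ 2.0674
y* = (k*)^α = 2.0674^0.25 ≈ 1.1991

y* = 1.20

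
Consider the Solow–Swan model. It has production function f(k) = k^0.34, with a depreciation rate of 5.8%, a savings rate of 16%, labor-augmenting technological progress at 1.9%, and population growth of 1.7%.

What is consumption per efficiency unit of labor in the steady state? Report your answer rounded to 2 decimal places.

At the steady state, Δk = 0, so s·k^α = (n + g + δ)·k.
Dividing both sides by k: k^(1−α) = s / (n + g + δ).
k^0.66 = 0.16 / (0.017 + 0.019 + 0.058) = 0.16 / 0.094 = 1.7021
k* = 1.7021^(1/0.66) ≈ 2.2386
y* = (k*)^α = 2.2386^0.34 ≈ 1.3152
c* = (1 − s)·y* = (1 − 0.16) × 1.3152 ≈ 1.1048

c* ≈ 1.10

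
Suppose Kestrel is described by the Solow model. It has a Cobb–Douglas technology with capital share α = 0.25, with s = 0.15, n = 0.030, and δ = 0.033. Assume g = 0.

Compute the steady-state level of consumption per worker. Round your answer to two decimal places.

c* = 1.14

At the steady state, Δk = 0, so s·k^α = (n + δ)·k.
Rearranging, k^(1−α) = s / (n + δ).
k^0.75 = 0.15 / (0.030 + 0.033) = 0.15 / 0.063 = 2.3810
k* = 2.3810^(1/0.75) ≈ 3.1794
y* = (k*)^α = 3.1794^0.25 ≈ 1.3353
c* = (1 − s)·y* = (1 − 0.15) × 1.3353 ≈ 1.1350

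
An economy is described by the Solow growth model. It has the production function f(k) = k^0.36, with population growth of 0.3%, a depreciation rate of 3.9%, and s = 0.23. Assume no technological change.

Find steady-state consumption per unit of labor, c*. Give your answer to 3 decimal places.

At the steady state, Δk = 0, so s·k^α = (n + δ)·k.
Rearranging, k^(1−α) = s / (n + δ).
k^0.64 = 0.23 / (0.003 + 0.039) = 0.23 / 0.042 = 5.4762
k* = 5.4762^(1/0.64) ≈ 14.2519
y* = (k*)^α = 14.2519^0.36 ≈ 2.6025
c* = (1 − s)·y* = (1 − 0.23) × 2.6025 ≈ 2.0039

c* ≈ 2.004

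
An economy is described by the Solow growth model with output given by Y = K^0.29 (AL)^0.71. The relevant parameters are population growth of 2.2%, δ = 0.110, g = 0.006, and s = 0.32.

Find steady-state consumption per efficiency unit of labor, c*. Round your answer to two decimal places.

Steady state requires s·f(k) = (n + g + δ)·k, i.e. s·k^α = (n + g + δ)·k.
Rearranging, k^(1−α) = s / (n + g + δ).
k^0.71 = 0.32 / (0.022 + 0.006 + 0.110) = 0.32 / 0.138 = 2.3188
k* = 2.3188^(1/0.71) ≈ 3.2693
y* = (k*)^α = 3.2693^0.29 ≈ 1.4099
c* = (1 − s)·y* = (1 − 0.32) × 1.4099 ≈ 0.9587

c* = 0.96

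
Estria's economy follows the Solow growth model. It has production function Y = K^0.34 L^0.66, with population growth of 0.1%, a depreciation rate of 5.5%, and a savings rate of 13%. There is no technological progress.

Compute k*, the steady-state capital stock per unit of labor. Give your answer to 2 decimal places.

k* = 3.58

At the steady state, Δk = 0, so s·k^α = (n + δ)·k.
Rearranging, k^(1−α) = s / (n + δ).
k^0.66 = 0.13 / (0.001 + 0.055) = 0.13 / 0.056 = 2.3214
k* = 2.3214^(1/0.66) ≈ 3.5823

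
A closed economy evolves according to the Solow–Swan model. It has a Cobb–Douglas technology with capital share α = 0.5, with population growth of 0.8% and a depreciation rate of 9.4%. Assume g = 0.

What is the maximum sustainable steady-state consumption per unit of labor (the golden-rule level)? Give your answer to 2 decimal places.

c_gold ≈ 2.45

At the golden rule, f'(k) = n + δ, so α·k^(α−1) = n + δ and k_gold = (α/(n + δ))^(1/(1−α)).
k_gold = (0.5/0.102)^(1/0.5) = 4.9020^2 ≈ 24.0296
c_gold = f(k_gold) − (n + δ)·k_gold = 4.9020 − 0.102×24.0296 ≈ 2.4510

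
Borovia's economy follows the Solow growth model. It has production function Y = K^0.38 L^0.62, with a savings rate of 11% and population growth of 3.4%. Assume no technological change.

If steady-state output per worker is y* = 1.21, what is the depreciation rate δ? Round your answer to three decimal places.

δ ≈ 0.047

In steady state, investment equals break-even investment: s·k^α = (n + δ)·k.
Since y* = [s/(n + δ)]^(α/(1−α)), we have s/(n + δ) = (y*)^((1−α)/α) = 1.21^1.6316 = 1.3648.
Therefore n + δ = s / 1.3648 = 0.11 / 1.3648 = 0.0806, so δ = 0.0806 − 0.034 = 0.0466.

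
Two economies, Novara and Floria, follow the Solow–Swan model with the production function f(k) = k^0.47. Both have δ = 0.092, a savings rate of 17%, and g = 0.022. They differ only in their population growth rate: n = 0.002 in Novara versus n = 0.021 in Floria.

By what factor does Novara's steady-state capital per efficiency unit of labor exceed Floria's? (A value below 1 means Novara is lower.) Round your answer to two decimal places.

Steady-state k* = [s/(n + g + δ)]^(1/(1−α)), so the ratio is [ (s_N/(n + g + δ)_N) / (s_F/(n + g + δ)_F) ]^1.8868.
s_N/(n + g + δ)_N = 0.17/0.116 = 1.4655; s_F/(n + g + δ)_F = 0.17/0.135 = 1.2593.
Ratio = (1.4655/1.2593)^1.8868 = 1.1637^1.8868 ≈ 1.3312

k*_N / k*_F ≈ 1.33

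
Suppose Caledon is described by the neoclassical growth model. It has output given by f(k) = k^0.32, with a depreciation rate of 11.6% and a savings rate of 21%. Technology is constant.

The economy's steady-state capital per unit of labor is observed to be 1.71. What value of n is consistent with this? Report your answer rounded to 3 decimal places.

Steady state requires s·f(k) = (n + δ)·k, i.e. s·k^α = (n + δ)·k.
So s / (n + δ) = (k*)^(1−α) = 1.71^0.68 = 1.4402.
Therefore n + δ = s / 1.4402 = 0.21 / 1.4402 = 0.1458, so n = 0.1458 − 0.116 = 0.0298.

n ≈ 0.030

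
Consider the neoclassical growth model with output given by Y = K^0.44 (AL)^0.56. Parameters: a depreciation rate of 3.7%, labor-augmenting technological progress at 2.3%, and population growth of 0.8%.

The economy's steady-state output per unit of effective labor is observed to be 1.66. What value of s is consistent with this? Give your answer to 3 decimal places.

At the steady state, Δk = 0, so s·k^α = (n + g + δ)·k.
Since y* = [s/(n + g + δ)]^(α/(1−α)), we have s/(n + g + δ) = (y*)^((1−α)/α) = 1.66^1.2727 = 1.9060.
Therefore s = 1.9060 × (n + g + δ) = 1.9060 × 0.068 = 0.1296.

s ≈ 0.130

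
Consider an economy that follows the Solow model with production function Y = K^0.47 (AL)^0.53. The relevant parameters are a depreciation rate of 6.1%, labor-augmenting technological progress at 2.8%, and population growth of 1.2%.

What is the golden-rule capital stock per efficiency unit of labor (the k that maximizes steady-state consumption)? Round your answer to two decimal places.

k_gold ≈ 18.20

The golden rule sets f'(k) = n + g + δ, i.e. α·k^(α−1) = n + g + δ.
So k^(1−α) = α / (n + g + δ) = 0.47 / 0.101 = 4.6535.
k_gold = 4.6535^(1/0.53) ≈ 18.1954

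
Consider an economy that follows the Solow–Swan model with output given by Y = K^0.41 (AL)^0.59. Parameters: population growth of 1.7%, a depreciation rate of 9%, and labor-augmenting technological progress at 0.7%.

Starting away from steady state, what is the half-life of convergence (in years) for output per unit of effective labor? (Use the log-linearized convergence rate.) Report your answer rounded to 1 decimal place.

about 10.3 years

Near the steady state the convergence rate is λ = (1 − α)(n + g + δ).
λ = (1 − 0.41) × 0.114 = 0.59 × 0.114 = 0.06726
Half-life = ln 2 / λ = 0.6931 / 0.06726 ≈ 10.30 years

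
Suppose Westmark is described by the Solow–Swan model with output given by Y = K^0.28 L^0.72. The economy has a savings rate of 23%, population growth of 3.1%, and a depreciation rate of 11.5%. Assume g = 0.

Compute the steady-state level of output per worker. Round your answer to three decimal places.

y* ≈ 1.193

In steady state, investment equals break-even investment: s·k^α = (n + δ)·k.
Dividing both sides by k: k^(1−α) = s / (n + δ).
k^0.72 = 0.23 / (0.031 + 0.115) = 0.23 / 0.146 = 1.5753
k* = 1.5753^(1/0.72) ≈ 1.8798
y* = (k*)^α = 1.8798^0.28 ≈ 1.1933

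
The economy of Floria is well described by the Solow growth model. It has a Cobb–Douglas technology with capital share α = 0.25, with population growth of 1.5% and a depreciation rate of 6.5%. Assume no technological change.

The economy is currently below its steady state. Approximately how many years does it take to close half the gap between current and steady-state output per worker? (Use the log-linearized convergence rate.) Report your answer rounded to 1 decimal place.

Near the steady state the convergence rate is λ = (1 − α)(n + δ).
λ = (1 − 0.25) × 0.080 = 0.75 × 0.080 = 0.0600
Half-life = ln 2 / λ = 0.6931 / 0.0600 ≈ 11.55 years

half-life ≈ 11.6 years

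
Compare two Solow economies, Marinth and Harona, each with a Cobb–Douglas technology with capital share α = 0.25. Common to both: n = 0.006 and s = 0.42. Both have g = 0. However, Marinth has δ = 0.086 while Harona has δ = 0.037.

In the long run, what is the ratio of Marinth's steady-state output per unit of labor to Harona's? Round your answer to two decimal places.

ratio ≈ 0.78

Steady-state y* = [s/(n + δ)]^(α/(1−α)), so the ratio is [ (s_M/(n + δ)_M) / (s_H/(n + δ)_H) ]^0.3333.
s_M/(n + δ)_M = 0.42/0.092 = 4.5652; s_H/(n + δ)_H = 0.42/0.043 = 9.7674.
Ratio = (4.5652/9.7674)^0.3333 = 0.4674^0.3333 ≈ 0.7761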